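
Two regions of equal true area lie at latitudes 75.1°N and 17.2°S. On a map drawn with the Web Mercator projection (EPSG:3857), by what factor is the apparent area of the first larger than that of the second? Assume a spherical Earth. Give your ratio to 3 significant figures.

On Mercator, area is exaggerated by sec²φ = 1/cos²φ.
At 75.1°: sec²(75.1°) = 1/0.2571² = 15.12.
At 17.2°: sec²(17.2°) = 1/0.9553² = 1.096.
Ratio = 15.12/1.096 = cos²(17.2°)/cos²(75.1°) ≈ 13.8.

13.8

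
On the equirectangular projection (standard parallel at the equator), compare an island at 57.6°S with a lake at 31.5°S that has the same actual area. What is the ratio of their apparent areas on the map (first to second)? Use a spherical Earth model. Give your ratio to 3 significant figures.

For the equirectangular projection with φ₀ = 0 (plate carrée), h = 1 along meridians and k = sec φ along parallels.
Areal scale at 57.6°: h·k = 1.000 × 1.866 = 1.866.
Areal scale at 31.5°: h·k = 1.000 × 1.173 = 1.173.
Ratio = 1.866/1.173 ≈ 1.59.

1.59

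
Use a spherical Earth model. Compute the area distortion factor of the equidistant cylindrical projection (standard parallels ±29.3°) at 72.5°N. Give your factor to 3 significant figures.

The equidistant cylindrical projection with φ₀ = 29.3° has h = 1 (meridians true) and k = cos φ₀ / cos φ along parallels.
Areal scale = h·k = 1 × cos φ₀ / cos φ; at 72.5°, h = 1.000, k = 2.900, so h·k = 2.900.

2.90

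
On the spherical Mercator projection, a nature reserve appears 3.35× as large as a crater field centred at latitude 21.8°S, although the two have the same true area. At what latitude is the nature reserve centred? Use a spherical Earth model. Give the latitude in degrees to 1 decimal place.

Mercator areal scale is sec²φ, so apparent-area ratio = sec²φ₁ / sec²φ₂ = cos²φ₂ / cos²φ₁.
cos²φ₂ / cos²φ₁ = 3.35  ⇒  cos φ₁ = cos 21.8° / √3.35 = 0.9285/1.830 = 0.5073.
φ₁ = arccos(0.5073) ≈ 59.5°.

59.5°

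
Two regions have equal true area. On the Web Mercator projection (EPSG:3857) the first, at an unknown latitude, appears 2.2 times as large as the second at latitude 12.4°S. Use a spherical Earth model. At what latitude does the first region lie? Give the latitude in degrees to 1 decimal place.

48.8°

For equal true areas on Mercator, apparent areas scale as sec²φ, so the ratio is cos²φ₂ / cos²φ₁.
cos²φ₂ / cos²φ₁ = 2.2  ⇒  cos φ₁ = cos 12.4° / √2.2 = 0.9767/1.483 = 0.6585.
φ₁ = arccos(0.6585) ≈ 48.8°.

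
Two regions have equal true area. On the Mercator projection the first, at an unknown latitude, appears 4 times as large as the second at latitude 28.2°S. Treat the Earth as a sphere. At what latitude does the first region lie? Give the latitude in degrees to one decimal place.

63.9°

For equal true areas on Mercator, apparent areas scale as sec²φ, so the ratio is cos²φ₂ / cos²φ₁.
cos²φ₂ / cos²φ₁ = 4  ⇒  cos φ₁ = cos 28.2° / √4 = 0.8813/2.000 = 0.4407.
φ₁ = arccos(0.4407) ≈ 63.9°.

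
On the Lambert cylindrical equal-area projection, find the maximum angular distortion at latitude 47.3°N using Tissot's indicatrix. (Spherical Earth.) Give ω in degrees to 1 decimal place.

43.4°

The Lambert cylindrical equal-area projection is the cylindrical equal-area projection with its standard parallel at the equator (φ₀ = 0). For cylindrical equal-area with standard parallel φ₀, h = cos φ / cos φ₀ and k = cos φ₀ / cos φ, so h·k = 1.
At 47.3°: h = 0.6782, k = 1.475; principal scales a = 1.475, b = 0.6782.
sin(ω/2) = (a − b)/(a + b) = 0.7964/2.153 = 0.3700, so ω = 2 arcsin(0.3700) ≈ 43.4°.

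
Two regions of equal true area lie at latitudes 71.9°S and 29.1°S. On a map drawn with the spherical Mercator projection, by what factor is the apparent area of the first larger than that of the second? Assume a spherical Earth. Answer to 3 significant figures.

Mercator is conformal with k = sec φ, so areal scale = k² = sec²φ.
At 71.9°: sec²(71.9°) = 1/0.3107² = 10.36.
At 29.1°: sec²(29.1°) = 1/0.8738² = 1.310.
Ratio = 10.36/1.310 = cos²(29.1°)/cos²(71.9°) ≈ 7.91.

7.91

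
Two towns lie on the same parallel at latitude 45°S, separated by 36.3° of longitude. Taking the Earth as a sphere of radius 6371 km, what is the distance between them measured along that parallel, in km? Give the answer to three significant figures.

2850 km

Arc length along a parallel = R cos φ · Δλ (with Δλ in radians).
= 6371 × cos 45° × (36.3° × π/180) = 6371 × 0.7071 × 0.6336 ≈ 2850 km.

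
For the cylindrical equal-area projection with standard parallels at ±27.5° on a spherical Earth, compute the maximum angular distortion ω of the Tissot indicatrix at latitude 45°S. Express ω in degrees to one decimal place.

25.8°

Cylindrical equal-area (φ₀ = 27.5°): h = cos φ / cos 27.5° along meridians, k = cos 27.5° / cos φ along parallels; h·k = 1.
At 45°: h = 0.7972, k = 1.254; principal scales a = 1.254, b = 0.7972.
sin(ω/2) = (a − b)/(a + b) = 0.4572/2.052 = 0.2229, so ω = 2 arcsin(0.2229) ≈ 25.8°.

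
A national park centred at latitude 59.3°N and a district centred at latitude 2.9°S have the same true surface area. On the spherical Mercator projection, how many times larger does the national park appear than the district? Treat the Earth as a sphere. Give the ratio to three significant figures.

3.83

Mercator is conformal with k = sec φ, so areal scale = k² = sec²φ.
At 59.3°: sec²(59.3°) = 1/0.5105² = 3.837.
At 2.9°: sec²(2.9°) = 1/0.9987² = 1.003.
Ratio = 3.837/1.003 = cos²(2.9°)/cos²(59.3°) ≈ 3.83.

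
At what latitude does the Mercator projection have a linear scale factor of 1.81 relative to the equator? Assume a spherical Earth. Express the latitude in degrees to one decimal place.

56.5°

Mercator scale is k = sec φ = 1/cos φ.
1/cos φ = 1.81  ⇒  cos φ = 0.5525  ⇒  φ = arccos(0.5525) ≈ 56.5°.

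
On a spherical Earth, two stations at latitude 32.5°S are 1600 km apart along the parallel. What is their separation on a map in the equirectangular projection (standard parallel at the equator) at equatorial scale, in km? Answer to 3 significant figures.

Plate carrée maps x = Rλ, y = Rφ. The meridian scale is h = 1 and the parallel scale is k = 1/cos φ = sec φ.
Along the parallel, k = sec 32.5° = 1/0.8434 = 1.186.
Map distance = 1600 × 1.186 ≈ 1900 km.

1900 km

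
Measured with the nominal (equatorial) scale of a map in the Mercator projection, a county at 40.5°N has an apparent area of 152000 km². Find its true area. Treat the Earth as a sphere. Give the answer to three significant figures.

Mercator is conformal, so the point scale is isotropic: h = k = sec φ = 1/cos φ.
Areal scale = k² = sec²φ = 1/cos²(40.5°) = 1/0.7604² = 1.729.
True area = apparent / (areal scale) = 152000 / 1.729 ≈ 87900 km².

87900 km²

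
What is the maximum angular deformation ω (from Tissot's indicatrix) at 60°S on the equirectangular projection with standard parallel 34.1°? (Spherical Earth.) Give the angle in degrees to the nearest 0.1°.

In the equirectangular projection with standard parallel φ₀ = 34.1° (x = Rλ cos φ₀, y = Rφ), meridians are true-scale (h = 1) and the parallel scale is k = cos φ₀ / cos φ.
At 60°: h = 1.000, k = 1.656; principal scales a = 1.656, b = 1.000.
sin(ω/2) = (a − b)/(a + b) = 0.6561/2.656 = 0.2470, so ω = 2 arcsin(0.2470) ≈ 28.6°.

28.6°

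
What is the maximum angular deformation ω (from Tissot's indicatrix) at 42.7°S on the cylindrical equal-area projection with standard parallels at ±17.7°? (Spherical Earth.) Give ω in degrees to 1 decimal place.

29.4°

A cylindrical equal-area projection with standard parallel φ₀ has meridian scale h = cos φ / cos φ₀ and parallel scale k = cos φ₀ / cos φ (so areas are preserved, h·k = 1).
At 42.7°: h = 0.7714, k = 1.296; principal scales a = 1.296, b = 0.7714.
sin(ω/2) = (a − b)/(a + b) = 0.5249/2.068 = 0.2538, so ω = 2 arcsin(0.2538) ≈ 29.4°.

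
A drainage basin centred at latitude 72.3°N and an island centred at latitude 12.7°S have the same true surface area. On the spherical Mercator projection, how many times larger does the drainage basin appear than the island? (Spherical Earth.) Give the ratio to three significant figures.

On Mercator, area is exaggerated by sec²φ = 1/cos²φ.
At 72.3°: sec²(72.3°) = 1/0.3040² = 10.82.
At 12.7°: sec²(12.7°) = 1/0.9755² = 1.051.
Ratio = 10.82/1.051 = cos²(12.7°)/cos²(72.3°) ≈ 10.3.

10.3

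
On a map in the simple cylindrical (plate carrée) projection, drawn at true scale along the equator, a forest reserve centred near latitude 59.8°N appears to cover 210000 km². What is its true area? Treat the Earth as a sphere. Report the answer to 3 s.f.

106000 km²

For the equirectangular projection with φ₀ = 0 (plate carrée), h = 1 along meridians and k = sec φ along parallels.
Areal scale = h·k = 1 × sec φ; at 59.8°, h = 1.000, k = 1.988, so h·k = 1.988.
True area = apparent / (areal scale) = 210000 / 1.988 ≈ 106000 km².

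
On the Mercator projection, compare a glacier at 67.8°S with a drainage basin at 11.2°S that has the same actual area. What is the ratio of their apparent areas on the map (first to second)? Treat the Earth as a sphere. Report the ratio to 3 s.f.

6.74

Mercator areal scale is sec²φ.
At 67.8°: sec²(67.8°) = 1/0.3778² = 7.005.
At 11.2°: sec²(11.2°) = 1/0.9810² = 1.039.
Ratio = 7.005/1.039 = cos²(11.2°)/cos²(67.8°) ≈ 6.74.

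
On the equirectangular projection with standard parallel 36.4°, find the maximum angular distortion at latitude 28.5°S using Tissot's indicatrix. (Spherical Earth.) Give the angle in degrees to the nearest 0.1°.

With standard parallel φ₀ = 36.4°, the equirectangular projection gives x = Rλ cos φ₀, y = Rφ, so h = 1 and k = cos 36.4° / cos φ.
At 28.5°: h = 1.000, k = 0.9159; principal scales a = 1.000, b = 0.9159.
sin(ω/2) = (a − b)/(a + b) = 0.08412/1.916 = 0.04390, so ω = 2 arcsin(0.04390) ≈ 5.0°.

5.0°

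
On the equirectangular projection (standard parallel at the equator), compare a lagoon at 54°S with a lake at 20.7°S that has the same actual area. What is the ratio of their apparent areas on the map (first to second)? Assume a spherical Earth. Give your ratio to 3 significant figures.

In the plate carrée (x = Rλ, y = Rφ), meridians are true-scale (h = 1) and parallels are stretched by k = sec φ.
Areal scale at 54°: h·k = 1.000 × 1.701 = 1.701.
Areal scale at 20.7°: h·k = 1.000 × 1.069 = 1.069.
Ratio = 1.701/1.069 ≈ 1.59.

1.59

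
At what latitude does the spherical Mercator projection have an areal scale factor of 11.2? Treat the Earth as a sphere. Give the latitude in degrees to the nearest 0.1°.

Mercator areal scale is sec²φ.
sec²φ = 11.2  ⇒  cos²φ = 0.08929  ⇒  cos φ = 0.2988.
φ = arccos(0.2988) ≈ 72.6°.

72.6°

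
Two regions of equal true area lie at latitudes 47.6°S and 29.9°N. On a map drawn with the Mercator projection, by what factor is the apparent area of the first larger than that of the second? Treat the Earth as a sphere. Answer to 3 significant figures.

On Mercator, area is exaggerated by sec²φ = 1/cos²φ.
At 47.6°: sec²(47.6°) = 1/0.6743² = 2.199.
At 29.9°: sec²(29.9°) = 1/0.8669² = 1.331.
Ratio = 2.199/1.331 = cos²(29.9°)/cos²(47.6°) ≈ 1.65.

1.65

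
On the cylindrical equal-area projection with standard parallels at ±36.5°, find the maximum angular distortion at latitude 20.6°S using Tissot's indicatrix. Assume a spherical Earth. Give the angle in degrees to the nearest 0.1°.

A cylindrical equal-area projection with standard parallel φ₀ has meridian scale h = cos φ / cos φ₀ and parallel scale k = cos φ₀ / cos φ (so areas are preserved, h·k = 1).
At 20.6°: h = 1.164, k = 0.8588; principal scales a = 1.164, b = 0.8588.
sin(ω/2) = (a − b)/(a + b) = 0.3057/2.023 = 0.1511, so ω = 2 arcsin(0.1511) ≈ 17.4°.

17.4°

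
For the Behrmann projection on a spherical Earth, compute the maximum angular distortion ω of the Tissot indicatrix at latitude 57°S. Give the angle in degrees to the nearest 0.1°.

Behrmann is a cylindrical equal-area projection with standard parallels at ±30°. A cylindrical equal-area projection with standard parallel φ₀ has meridian scale h = cos φ / cos φ₀ and parallel scale k = cos φ₀ / cos φ (so areas are preserved, h·k = 1).
At 57°: h = 0.6289, k = 1.590; principal scales a = 1.590, b = 0.6289.
sin(ω/2) = (a − b)/(a + b) = 0.9612/2.219 = 0.4332, so ω = 2 arcsin(0.4332) ≈ 51.3°.

51.3°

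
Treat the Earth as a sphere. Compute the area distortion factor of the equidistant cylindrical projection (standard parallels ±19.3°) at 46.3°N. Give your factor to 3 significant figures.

In the equirectangular projection with standard parallel φ₀ = 19.3° (x = Rλ cos φ₀, y = Rφ), meridians are true-scale (h = 1) and the parallel scale is k = cos φ₀ / cos φ.
Areal scale = h·k = 1 × cos φ₀ / cos φ; at 46.3°, h = 1.000, k = 1.366, so h·k = 1.366.

1.37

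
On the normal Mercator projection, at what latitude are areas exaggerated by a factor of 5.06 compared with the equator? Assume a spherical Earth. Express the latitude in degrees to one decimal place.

Mercator areal scale is sec²φ.
sec²φ = 5.06  ⇒  cos²φ = 0.1976  ⇒  cos φ = 0.4446.
φ = arccos(0.4446) ≈ 63.6°.

63.6°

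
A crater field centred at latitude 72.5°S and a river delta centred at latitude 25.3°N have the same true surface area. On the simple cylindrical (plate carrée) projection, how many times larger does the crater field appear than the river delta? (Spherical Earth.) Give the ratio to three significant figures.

Plate carrée maps x = Rλ, y = Rφ. The meridian scale is h = 1 and the parallel scale is k = 1/cos φ = sec φ.
Areal scale at 72.5°: h·k = 1.000 × 3.326 = 3.326.
Areal scale at 25.3°: h·k = 1.000 × 1.106 = 1.106.
Ratio = 3.326/1.106 ≈ 3.01.

3.01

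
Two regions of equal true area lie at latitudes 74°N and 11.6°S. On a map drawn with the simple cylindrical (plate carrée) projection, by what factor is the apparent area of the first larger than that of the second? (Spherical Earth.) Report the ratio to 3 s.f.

For the equirectangular projection with φ₀ = 0 (plate carrée), h = 1 along meridians and k = sec φ along parallels.
Areal scale at 74°: h·k = 1.000 × 3.628 = 3.628.
Areal scale at 11.6°: h·k = 1.000 × 1.021 = 1.021.
Ratio = 3.628/1.021 ≈ 3.55.

3.55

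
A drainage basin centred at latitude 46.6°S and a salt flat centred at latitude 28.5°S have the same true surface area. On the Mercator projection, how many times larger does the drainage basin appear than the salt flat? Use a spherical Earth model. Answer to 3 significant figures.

1.64

Mercator is conformal with k = sec φ, so areal scale = k² = sec²φ.
At 46.6°: sec²(46.6°) = 1/0.6871² = 2.118.
At 28.5°: sec²(28.5°) = 1/0.8788² = 1.295.
Ratio = 2.118/1.295 = cos²(28.5°)/cos²(46.6°) ≈ 1.64.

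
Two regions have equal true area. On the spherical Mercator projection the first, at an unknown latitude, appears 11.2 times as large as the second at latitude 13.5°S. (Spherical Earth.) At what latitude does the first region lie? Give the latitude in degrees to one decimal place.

73.1°

On Mercator, (apparent₁)/(apparent₂) = sec²φ₁ / sec²φ₂ when true areas are equal.
cos²φ₂ / cos²φ₁ = 11.2  ⇒  cos φ₁ = cos 13.5° / √11.2 = 0.9724/3.347 = 0.2906.
φ₁ = arccos(0.2906) ≈ 73.1°.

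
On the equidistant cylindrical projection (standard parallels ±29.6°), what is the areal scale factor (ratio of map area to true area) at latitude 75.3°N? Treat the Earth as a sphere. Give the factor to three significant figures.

The equidistant cylindrical projection with φ₀ = 29.6° has h = 1 (meridians true) and k = cos φ₀ / cos φ along parallels.
Areal scale = h·k = 1 × cos φ₀ / cos φ; at 75.3°, h = 1.000, k = 3.426, so h·k = 3.426.

3.43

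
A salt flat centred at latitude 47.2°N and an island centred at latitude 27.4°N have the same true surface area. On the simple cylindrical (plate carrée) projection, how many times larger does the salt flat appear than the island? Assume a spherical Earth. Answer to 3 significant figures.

1.31

Plate carrée maps x = Rλ, y = Rφ. The meridian scale is h = 1 and the parallel scale is k = 1/cos φ = sec φ.
Areal scale at 47.2°: h·k = 1.000 × 1.472 = 1.472.
Areal scale at 27.4°: h·k = 1.000 × 1.126 = 1.126.
Ratio = 1.472/1.126 ≈ 1.31.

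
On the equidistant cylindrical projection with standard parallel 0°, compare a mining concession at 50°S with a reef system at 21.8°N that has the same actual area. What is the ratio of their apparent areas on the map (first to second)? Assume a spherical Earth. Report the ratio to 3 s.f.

1.44

In the plate carrée (x = Rλ, y = Rφ), meridians are true-scale (h = 1) and parallels are stretched by k = sec φ.
Areal scale at 50°: h·k = 1.000 × 1.556 = 1.556.
Areal scale at 21.8°: h·k = 1.000 × 1.077 = 1.077.
Ratio = 1.556/1.077 ≈ 1.44.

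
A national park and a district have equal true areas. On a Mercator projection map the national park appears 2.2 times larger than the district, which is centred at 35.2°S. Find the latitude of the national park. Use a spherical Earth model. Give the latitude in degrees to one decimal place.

56.6°

Mercator areal scale is sec²φ, so apparent-area ratio = sec²φ₁ / sec²φ₂ = cos²φ₂ / cos²φ₁.
cos²φ₂ / cos²φ₁ = 2.2  ⇒  cos φ₁ = cos 35.2° / √2.2 = 0.8171/1.483 = 0.5509.
φ₁ = arccos(0.5509) ≈ 56.6°.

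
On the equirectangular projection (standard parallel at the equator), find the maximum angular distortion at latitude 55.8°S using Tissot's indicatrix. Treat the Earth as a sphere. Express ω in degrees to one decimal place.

32.6°

In the plate carrée (x = Rλ, y = Rφ), meridians are true-scale (h = 1) and parallels are stretched by k = sec φ.
At 55.8°: h = 1.000, k = 1.779; principal scales a = 1.779, b = 1.000.
sin(ω/2) = (a − b)/(a + b) = 0.7791/2.779 = 0.2803, so ω = 2 arcsin(0.2803) ≈ 32.6°.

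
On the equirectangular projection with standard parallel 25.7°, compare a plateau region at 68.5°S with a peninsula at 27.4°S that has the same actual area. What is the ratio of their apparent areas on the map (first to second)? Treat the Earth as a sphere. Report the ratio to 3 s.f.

2.42

In the equirectangular projection with standard parallel φ₀ = 25.7° (x = Rλ cos φ₀, y = Rφ), meridians are true-scale (h = 1) and the parallel scale is k = cos φ₀ / cos φ.
Areal scale at 68.5°: h·k = 1.000 × 2.459 = 2.459.
Areal scale at 27.4°: h·k = 1.000 × 1.015 = 1.015.
Ratio = 2.459/1.015 ≈ 2.42.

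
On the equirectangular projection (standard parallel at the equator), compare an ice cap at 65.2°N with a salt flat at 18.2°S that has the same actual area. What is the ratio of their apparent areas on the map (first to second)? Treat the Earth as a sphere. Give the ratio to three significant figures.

2.26

Plate carrée maps x = Rλ, y = Rφ. The meridian scale is h = 1 and the parallel scale is k = 1/cos φ = sec φ.
Areal scale at 65.2°: h·k = 1.000 × 2.384 = 2.384.
Areal scale at 18.2°: h·k = 1.000 × 1.053 = 1.053.
Ratio = 2.384/1.053 ≈ 2.26.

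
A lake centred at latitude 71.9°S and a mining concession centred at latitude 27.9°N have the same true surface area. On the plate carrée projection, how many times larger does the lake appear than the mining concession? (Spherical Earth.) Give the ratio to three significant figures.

Plate carrée maps x = Rλ, y = Rφ. The meridian scale is h = 1 and the parallel scale is k = 1/cos φ = sec φ.
Areal scale at 71.9°: h·k = 1.000 × 3.219 = 3.219.
Areal scale at 27.9°: h·k = 1.000 × 1.132 = 1.132.
Ratio = 3.219/1.132 ≈ 2.84.

2.84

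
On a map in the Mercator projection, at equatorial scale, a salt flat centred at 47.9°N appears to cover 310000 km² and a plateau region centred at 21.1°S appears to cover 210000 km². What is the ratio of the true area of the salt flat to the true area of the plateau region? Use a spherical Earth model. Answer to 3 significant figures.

0.762

On Mercator the areal scale is sec²φ, so true area = apparent × cos²φ.
True area of salt flat: 310000 × cos²(47.9°) = 310000 × 0.4495 = 139300 km².
True area of plateau region: 210000 × cos²(21.1°) = 210000 × 0.8704 = 182800 km².
Ratio = 139300 / 182800 ≈ 0.762.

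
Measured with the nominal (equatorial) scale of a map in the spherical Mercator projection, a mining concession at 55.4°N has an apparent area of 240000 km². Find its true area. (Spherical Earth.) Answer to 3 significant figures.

77400 km²

Mercator is conformal, so the point scale is isotropic: h = k = sec φ = 1/cos φ.
Areal scale = k² = sec²φ = 1/cos²(55.4°) = 1/0.5678² = 3.101.
True area = apparent / (areal scale) = 240000 / 3.101 ≈ 77400 km².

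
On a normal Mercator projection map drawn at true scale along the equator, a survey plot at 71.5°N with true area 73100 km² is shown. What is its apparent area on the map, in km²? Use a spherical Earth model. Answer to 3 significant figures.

726000 km²

For Mercator, h = k = sec φ (a conformal cylindrical projection has a single point scale, 1/cos φ).
Areal scale = k² = sec²φ = 1/cos²(71.5°) = 1/0.3173² = 9.932.
Apparent area = 73100 × 9.932 ≈ 726000 km².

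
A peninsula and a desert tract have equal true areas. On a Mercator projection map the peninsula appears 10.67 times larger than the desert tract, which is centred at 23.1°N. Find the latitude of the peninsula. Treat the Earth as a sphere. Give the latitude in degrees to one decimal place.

73.6°

Mercator areal scale is sec²φ, so apparent-area ratio = sec²φ₁ / sec²φ₂ = cos²φ₂ / cos²φ₁.
cos²φ₂ / cos²φ₁ = 10.67  ⇒  cos φ₁ = cos 23.1° / √10.67 = 0.9198/3.266 = 0.2816.
φ₁ = arccos(0.2816) ≈ 73.6°.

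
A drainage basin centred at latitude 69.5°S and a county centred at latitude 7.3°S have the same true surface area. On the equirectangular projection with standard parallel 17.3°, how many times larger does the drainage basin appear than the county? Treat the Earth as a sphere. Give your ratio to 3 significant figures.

2.83

The equidistant cylindrical projection with φ₀ = 17.3° has h = 1 (meridians true) and k = cos φ₀ / cos φ along parallels.
Areal scale at 69.5°: h·k = 1.000 × 2.726 = 2.726.
Areal scale at 7.3°: h·k = 1.000 × 0.9626 = 0.9626.
Ratio = 2.726/0.9626 ≈ 2.83.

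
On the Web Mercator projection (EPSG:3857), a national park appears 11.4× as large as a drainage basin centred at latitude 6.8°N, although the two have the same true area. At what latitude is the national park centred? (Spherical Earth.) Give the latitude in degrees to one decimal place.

72.9°

Mercator areal scale is sec²φ, so apparent-area ratio = sec²φ₁ / sec²φ₂ = cos²φ₂ / cos²φ₁.
cos²φ₂ / cos²φ₁ = 11.4  ⇒  cos φ₁ = cos 6.8° / √11.4 = 0.9930/3.376 = 0.2941.
φ₁ = arccos(0.2941) ≈ 72.9°.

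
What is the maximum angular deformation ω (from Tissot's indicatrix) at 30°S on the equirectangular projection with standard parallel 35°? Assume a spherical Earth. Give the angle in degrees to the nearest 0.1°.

3.2°

In the equirectangular projection with standard parallel φ₀ = 35° (x = Rλ cos φ₀, y = Rφ), meridians are true-scale (h = 1) and the parallel scale is k = cos φ₀ / cos φ.
At 30°: h = 1.000, k = 0.9459; principal scales a = 1.000, b = 0.9459.
sin(ω/2) = (a − b)/(a + b) = 0.05412/1.946 = 0.02782, so ω = 2 arcsin(0.02782) ≈ 3.2°.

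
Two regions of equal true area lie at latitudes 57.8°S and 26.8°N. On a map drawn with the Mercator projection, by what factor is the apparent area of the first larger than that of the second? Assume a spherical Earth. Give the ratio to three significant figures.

Mercator areal scale is sec²φ.
At 57.8°: sec²(57.8°) = 1/0.5329² = 3.522.
At 26.8°: sec²(26.8°) = 1/0.8926² = 1.255.
Ratio = 3.522/1.255 = cos²(26.8°)/cos²(57.8°) ≈ 2.81.

2.81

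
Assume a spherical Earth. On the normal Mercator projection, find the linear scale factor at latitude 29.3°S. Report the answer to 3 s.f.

1.15

Mercator is conformal, so the point scale is isotropic: h = k = sec φ = 1/cos φ.
k = 1/cos 29.3° = 1/0.8721 = 1.147.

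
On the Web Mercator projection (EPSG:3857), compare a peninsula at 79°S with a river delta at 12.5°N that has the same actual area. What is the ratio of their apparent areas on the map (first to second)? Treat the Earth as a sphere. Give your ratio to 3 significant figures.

26.2

Mercator areal scale is sec²φ.
At 79°: sec²(79°) = 1/0.1908² = 27.47.
At 12.5°: sec²(12.5°) = 1/0.9763² = 1.049.
Ratio = 27.47/1.049 = cos²(12.5°)/cos²(79°) ≈ 26.2.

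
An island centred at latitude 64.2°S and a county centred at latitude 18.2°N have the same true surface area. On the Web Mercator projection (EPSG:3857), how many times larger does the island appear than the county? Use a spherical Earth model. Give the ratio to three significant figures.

4.76

On Mercator, area is exaggerated by sec²φ = 1/cos²φ.
At 64.2°: sec²(64.2°) = 1/0.4352² = 5.279.
At 18.2°: sec²(18.2°) = 1/0.9500² = 1.108.
Ratio = 5.279/1.108 = cos²(18.2°)/cos²(64.2°) ≈ 4.76.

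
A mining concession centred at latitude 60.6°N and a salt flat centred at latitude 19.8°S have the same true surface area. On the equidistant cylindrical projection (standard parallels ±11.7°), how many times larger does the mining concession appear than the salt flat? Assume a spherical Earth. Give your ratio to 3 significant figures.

1.92

The equidistant cylindrical projection with φ₀ = 11.7° has h = 1 (meridians true) and k = cos φ₀ / cos φ along parallels.
Areal scale at 60.6°: h·k = 1.000 × 1.995 = 1.995.
Areal scale at 19.8°: h·k = 1.000 × 1.041 = 1.041.
Ratio = 1.995/1.041 ≈ 1.92.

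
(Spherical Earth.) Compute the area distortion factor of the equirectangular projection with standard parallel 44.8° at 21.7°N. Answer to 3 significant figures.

The equidistant cylindrical projection with φ₀ = 44.8° has h = 1 (meridians true) and k = cos φ₀ / cos φ along parallels.
Areal scale = h·k = 1 × cos φ₀ / cos φ; at 21.7°, h = 1.000, k = 0.7637, so h·k = 0.7637.

0.764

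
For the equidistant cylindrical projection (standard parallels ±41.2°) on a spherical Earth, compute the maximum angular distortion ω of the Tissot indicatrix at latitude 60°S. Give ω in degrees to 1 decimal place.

23.3°

With standard parallel φ₀ = 41.2°, the equirectangular projection gives x = Rλ cos φ₀, y = Rφ, so h = 1 and k = cos 41.2° / cos φ.
At 60°: h = 1.000, k = 1.505; principal scales a = 1.505, b = 1.000.
sin(ω/2) = (a − b)/(a + b) = 0.5048/2.505 = 0.2015, so ω = 2 arcsin(0.2015) ≈ 23.3°.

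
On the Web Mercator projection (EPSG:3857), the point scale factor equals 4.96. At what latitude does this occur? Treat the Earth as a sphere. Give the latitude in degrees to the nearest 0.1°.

78.4°

Mercator scale is k = sec φ = 1/cos φ.
1/cos φ = 4.96  ⇒  cos φ = 0.2016  ⇒  φ = arccos(0.2016) ≈ 78.4°.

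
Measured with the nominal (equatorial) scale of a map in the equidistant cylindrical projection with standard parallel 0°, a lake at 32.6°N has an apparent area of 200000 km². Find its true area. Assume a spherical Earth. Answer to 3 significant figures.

168000 km²

In the plate carrée (x = Rλ, y = Rφ), meridians are true-scale (h = 1) and parallels are stretched by k = sec φ.
Areal scale = h·k = 1 × sec φ; at 32.6°, h = 1.000, k = 1.187, so h·k = 1.187.
True area = apparent / (areal scale) = 200000 / 1.187 ≈ 168000 km².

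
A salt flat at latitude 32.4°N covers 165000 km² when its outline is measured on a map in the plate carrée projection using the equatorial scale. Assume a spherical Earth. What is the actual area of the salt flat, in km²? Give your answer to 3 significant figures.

In the plate carrée (x = Rλ, y = Rφ), meridians are true-scale (h = 1) and parallels are stretched by k = sec φ.
Areal scale = h·k = 1 × sec φ; at 32.4°, h = 1.000, k = 1.184, so h·k = 1.184.
True area = apparent / (areal scale) = 165000 / 1.184 ≈ 139000 km².

139000 km²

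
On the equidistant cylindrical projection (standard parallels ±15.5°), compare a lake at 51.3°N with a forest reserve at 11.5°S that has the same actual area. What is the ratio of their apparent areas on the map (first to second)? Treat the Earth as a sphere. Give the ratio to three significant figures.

1.57

The equidistant cylindrical projection with φ₀ = 15.5° has h = 1 (meridians true) and k = cos φ₀ / cos φ along parallels.
Areal scale at 51.3°: h·k = 1.000 × 1.541 = 1.541.
Areal scale at 11.5°: h·k = 1.000 × 0.9834 = 0.9834.
Ratio = 1.541/0.9834 ≈ 1.57.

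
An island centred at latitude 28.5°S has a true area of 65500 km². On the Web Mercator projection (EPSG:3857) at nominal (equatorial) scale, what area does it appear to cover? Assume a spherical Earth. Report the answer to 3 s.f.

84800 km²

Mercator is conformal, so the point scale is isotropic: h = k = sec φ = 1/cos φ.
Areal scale = k² = sec²φ = 1/cos²(28.5°) = 1/0.8788² = 1.295.
Apparent area = 65500 × 1.295 ≈ 84800 km².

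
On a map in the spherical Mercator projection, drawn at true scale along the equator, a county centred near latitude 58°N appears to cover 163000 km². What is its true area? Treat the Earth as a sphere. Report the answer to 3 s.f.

For Mercator, h = k = sec φ (a conformal cylindrical projection has a single point scale, 1/cos φ).
Areal scale = k² = sec²φ = 1/cos²(58°) = 1/0.5299² = 3.561.
True area = apparent / (areal scale) = 163000 / 3.561 ≈ 45800 km².

45800 km²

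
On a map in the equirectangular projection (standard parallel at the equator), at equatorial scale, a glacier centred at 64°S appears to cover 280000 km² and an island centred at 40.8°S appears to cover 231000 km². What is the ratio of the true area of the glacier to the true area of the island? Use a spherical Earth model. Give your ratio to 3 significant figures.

Plate carrée has h = 1 and k = sec φ, giving areal scale sec φ; true area = (apparent area) · cos φ.
True area of glacier: 280000 × cos(64°) = 280000 × 0.4384 = 122700 km².
True area of island: 231000 × cos(40.8°) = 231000 × 0.7570 = 174900 km².
Ratio = 122700 / 174900 ≈ 0.702.

0.702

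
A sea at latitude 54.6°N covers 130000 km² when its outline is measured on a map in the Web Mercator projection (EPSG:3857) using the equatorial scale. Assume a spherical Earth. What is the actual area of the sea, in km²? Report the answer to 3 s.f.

43600 km²

The Mercator projection is conformal; its linear scale factor is the same in every direction and equals sec φ = 1/cos φ.
Areal scale = k² = sec²φ = 1/cos²(54.6°) = 1/0.5793² = 2.980.
True area = apparent / (areal scale) = 130000 / 2.980 ≈ 43600 km².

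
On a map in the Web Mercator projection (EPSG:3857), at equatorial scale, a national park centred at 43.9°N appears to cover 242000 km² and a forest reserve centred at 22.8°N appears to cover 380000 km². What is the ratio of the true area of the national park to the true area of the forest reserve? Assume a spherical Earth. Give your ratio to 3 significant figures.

0.389

Since Mercator area scale is 1/cos²φ, the true area equals the apparent area multiplied by cos²φ.
True area of national park: 242000 × cos²(43.9°) = 242000 × 0.5192 = 125600 km².
True area of forest reserve: 380000 × cos²(22.8°) = 380000 × 0.8498 = 322900 km².
Ratio = 125600 / 322900 ≈ 0.389.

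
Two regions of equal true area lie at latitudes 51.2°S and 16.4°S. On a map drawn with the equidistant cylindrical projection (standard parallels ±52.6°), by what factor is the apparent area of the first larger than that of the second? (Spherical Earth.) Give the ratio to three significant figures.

In the equirectangular projection with standard parallel φ₀ = 52.6° (x = Rλ cos φ₀, y = Rφ), meridians are true-scale (h = 1) and the parallel scale is k = cos φ₀ / cos φ.
Areal scale at 51.2°: h·k = 1.000 × 0.9693 = 0.9693.
Areal scale at 16.4°: h·k = 1.000 × 0.6331 = 0.6331.
Ratio = 0.9693/0.6331 ≈ 1.53.

1.53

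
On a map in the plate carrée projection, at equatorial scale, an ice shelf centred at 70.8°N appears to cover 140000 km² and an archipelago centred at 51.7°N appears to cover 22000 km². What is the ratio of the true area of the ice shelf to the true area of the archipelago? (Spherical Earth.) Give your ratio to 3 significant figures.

3.38

Plate carrée has h = 1 and k = sec φ, giving areal scale sec φ; true area = (apparent area) · cos φ.
True area of ice shelf: 140000 × cos(70.8°) = 140000 × 0.3289 = 46040 km².
True area of archipelago: 22000 × cos(51.7°) = 22000 × 0.6198 = 13640 km².
Ratio = 46040 / 13640 ≈ 3.38.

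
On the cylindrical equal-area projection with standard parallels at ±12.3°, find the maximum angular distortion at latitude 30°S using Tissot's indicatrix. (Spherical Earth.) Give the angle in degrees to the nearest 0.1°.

13.8°

A cylindrical equal-area projection with standard parallel φ₀ has meridian scale h = cos φ / cos φ₀ and parallel scale k = cos φ₀ / cos φ (so areas are preserved, h·k = 1).
At 30°: h = 0.8864, k = 1.128; principal scales a = 1.128, b = 0.8864.
sin(ω/2) = (a − b)/(a + b) = 0.2418/2.015 = 0.1200, so ω = 2 arcsin(0.1200) ≈ 13.8°.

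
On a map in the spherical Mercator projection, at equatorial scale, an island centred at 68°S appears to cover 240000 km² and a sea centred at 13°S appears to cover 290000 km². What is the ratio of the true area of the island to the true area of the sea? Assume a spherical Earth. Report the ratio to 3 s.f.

0.122

Mercator's areal exaggeration is sec²φ; hence true area = (apparent area) · cos²φ.
True area of island: 240000 × cos²(68°) = 240000 × 0.1403 = 33680 km².
True area of sea: 290000 × cos²(13°) = 290000 × 0.9494 = 275300 km².
Ratio = 33680 / 275300 ≈ 0.122.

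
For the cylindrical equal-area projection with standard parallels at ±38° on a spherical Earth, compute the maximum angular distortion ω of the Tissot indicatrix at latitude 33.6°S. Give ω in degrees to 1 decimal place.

For cylindrical equal-area with standard parallel φ₀, h = cos φ / cos φ₀ and k = cos φ₀ / cos φ, so h·k = 1.
At 33.6°: h = 1.057, k = 0.9461; principal scales a = 1.057, b = 0.9461.
sin(ω/2) = (a − b)/(a + b) = 0.1109/2.003 = 0.05537, so ω = 2 arcsin(0.05537) ≈ 6.3°.

6.3°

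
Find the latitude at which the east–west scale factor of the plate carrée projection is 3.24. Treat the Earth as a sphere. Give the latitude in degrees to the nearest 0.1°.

Plate carrée: h = 1, k = sec φ along parallels.
sec φ = 3.24  ⇒  cos φ = 0.3086  ⇒  φ ≈ 72.0°.

72.0°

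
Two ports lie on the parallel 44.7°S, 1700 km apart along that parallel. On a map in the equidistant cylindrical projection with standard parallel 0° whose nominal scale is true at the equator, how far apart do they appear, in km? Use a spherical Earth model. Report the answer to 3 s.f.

2390 km

In the plate carrée (x = Rλ, y = Rφ), meridians are true-scale (h = 1) and parallels are stretched by k = sec φ.
Along the parallel, k = sec 44.7° = 1/0.7108 = 1.407.
Map distance = 1700 × 1.407 ≈ 2390 km.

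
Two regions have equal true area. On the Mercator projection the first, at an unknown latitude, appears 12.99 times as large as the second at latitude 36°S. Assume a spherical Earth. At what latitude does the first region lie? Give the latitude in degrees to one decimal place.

77.0°

Mercator areal scale is sec²φ, so apparent-area ratio = sec²φ₁ / sec²φ₂ = cos²φ₂ / cos²φ₁.
cos²φ₂ / cos²φ₁ = 12.99  ⇒  cos φ₁ = cos 36° / √12.99 = 0.8090/3.604 = 0.2245.
φ₁ = arccos(0.2245) ≈ 77.0°.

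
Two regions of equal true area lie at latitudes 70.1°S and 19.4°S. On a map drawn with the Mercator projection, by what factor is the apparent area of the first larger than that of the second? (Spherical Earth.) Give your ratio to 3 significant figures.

Mercator is conformal with k = sec φ, so areal scale = k² = sec²φ.
At 70.1°: sec²(70.1°) = 1/0.3404² = 8.631.
At 19.4°: sec²(19.4°) = 1/0.9432² = 1.124.
Ratio = 8.631/1.124 = cos²(19.4°)/cos²(70.1°) ≈ 7.68.

7.68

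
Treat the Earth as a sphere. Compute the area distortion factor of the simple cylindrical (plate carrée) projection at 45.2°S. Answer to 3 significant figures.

For the equirectangular projection with φ₀ = 0 (plate carrée), h = 1 along meridians and k = sec φ along parallels.
Areal scale = h·k = 1 × sec φ; at 45.2°, h = 1.000, k = 1.419, so h·k = 1.419.

1.42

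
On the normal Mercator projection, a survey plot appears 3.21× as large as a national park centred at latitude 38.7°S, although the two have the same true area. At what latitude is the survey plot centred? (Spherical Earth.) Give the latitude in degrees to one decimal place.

For equal true areas on Mercator, apparent areas scale as sec²φ, so the ratio is cos²φ₂ / cos²φ₁.
cos²φ₂ / cos²φ₁ = 3.21  ⇒  cos φ₁ = cos 38.7° / √3.21 = 0.7804/1.792 = 0.4356.
φ₁ = arccos(0.4356) ≈ 64.2°.

64.2°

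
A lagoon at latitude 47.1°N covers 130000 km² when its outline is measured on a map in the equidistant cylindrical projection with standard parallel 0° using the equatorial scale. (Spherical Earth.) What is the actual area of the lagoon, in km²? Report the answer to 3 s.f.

88500 km²

Plate carrée maps x = Rλ, y = Rφ. The meridian scale is h = 1 and the parallel scale is k = 1/cos φ = sec φ.
Areal scale = h·k = 1 × sec φ; at 47.1°, h = 1.000, k = 1.469, so h·k = 1.469.
True area = apparent / (areal scale) = 130000 / 1.469 ≈ 88500 km².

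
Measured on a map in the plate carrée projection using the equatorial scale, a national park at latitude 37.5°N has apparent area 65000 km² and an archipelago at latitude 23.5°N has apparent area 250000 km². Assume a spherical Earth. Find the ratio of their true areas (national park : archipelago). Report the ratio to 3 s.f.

0.225

Plate carrée has h = 1 and k = sec φ, giving areal scale sec φ; true area = (apparent area) · cos φ.
True area of national park: 65000 × cos(37.5°) = 65000 × 0.7934 = 51570 km².
True area of archipelago: 250000 × cos(23.5°) = 250000 × 0.9171 = 229300 km².
Ratio = 51570 / 229300 ≈ 0.225.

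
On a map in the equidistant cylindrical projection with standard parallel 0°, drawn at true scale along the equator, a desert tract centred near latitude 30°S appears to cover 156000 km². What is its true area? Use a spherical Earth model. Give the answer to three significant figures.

Plate carrée maps x = Rλ, y = Rφ. The meridian scale is h = 1 and the parallel scale is k = 1/cos φ = sec φ.
Areal scale = h·k = 1 × sec φ; at 30°, h = 1.000, k = 1.155, so h·k = 1.155.
True area = apparent / (areal scale) = 156000 / 1.155 ≈ 135000 km².

135000 km²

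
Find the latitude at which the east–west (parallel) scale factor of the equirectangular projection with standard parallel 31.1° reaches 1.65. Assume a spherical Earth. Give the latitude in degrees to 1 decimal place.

58.7°

The equidistant cylindrical projection with φ₀ = 31.1° has h = 1 (meridians true) and k = cos φ₀ / cos φ along parallels.
k = cos φ₀ / cos φ = 1.65  ⇒  cos φ = cos 31.1° / 1.65 = 0.5189.
φ = arccos(0.5189) ≈ 58.7°.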